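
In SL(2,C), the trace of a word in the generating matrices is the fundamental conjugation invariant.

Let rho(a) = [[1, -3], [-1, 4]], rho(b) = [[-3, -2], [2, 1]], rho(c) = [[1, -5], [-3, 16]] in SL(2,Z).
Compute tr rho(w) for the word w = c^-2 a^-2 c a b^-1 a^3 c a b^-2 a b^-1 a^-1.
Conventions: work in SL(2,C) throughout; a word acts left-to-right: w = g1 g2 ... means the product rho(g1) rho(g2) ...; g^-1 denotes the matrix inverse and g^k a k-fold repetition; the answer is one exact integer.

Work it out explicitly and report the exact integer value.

rho(c^-1) = [[16, 5], [3, 1]]
... * rho(c^-1) = [[16, 5], [3, 1]]  ->  [[271, 85], [51, 16]]
... * rho(a^-1) = [[4, 3], [1, 1]]  ->  [[1169, 898], [220, 169]]
... * rho(a^-1) = [[4, 3], [1, 1]]  ->  [[5574, 4405], [1049, 829]]
... * rho(c) = [[1, -5], [-3, 16]]  ->  [[-7641, 42610], [-1438, 8019]]
... * rho(a) = [[1, -3], [-1, 4]]  ->  [[-50251, 193363], [-9457, 36390]]
... * rho(b^-1) = [[1, 2], [-2, -3]]  ->  [[-436977, -680591], [-82237, -128084]]
... * rho(a) = [[1, -3], [-1, 4]]  ->  [[243614, -1411433], [45847, -265625]]
... * rho(a) = [[1, -3], [-1, 4]]  ->  [[1655047, -6376574], [311472, -1200041]]
... * rho(a) = [[1, -3], [-1, 4]]  ->  [[8031621, -30471437], [1511513, -5734580]]
... * rho(c) = [[1, -5], [-3, 16]]  ->  [[99445932, -527701097], [18715253, -99310845]]
... * rho(a) = [[1, -3], [-1, 4]]  ->  [[627147029, -2409142184], [118026098, -453389139]]
... * rho(b^-1) = [[1, 2], [-2, -3]]  ->  [[5445431397, 8481720610], [1024804376, 1596219613]]
... * rho(b^-1) = [[1, 2], [-2, -3]]  ->  [[-11518009823, -14554299036], [-2167634850, -2739050087]]
... * rho(a) = [[1, -3], [-1, 4]]  ->  [[3036289213, -23663166675], [571415237, -4453295798]]
... * rho(b^-1) = [[1, 2], [-2, -3]]  ->  [[50362622563, 77062078451], [9478006833, 14502717868]]
... * rho(a^-1) = [[4, 3], [1, 1]]  ->  [[278512568703, 228149946140], [52414745200, 42936738367]]
tr = 278512568703 + 42936738367 = 321449307070

321449307070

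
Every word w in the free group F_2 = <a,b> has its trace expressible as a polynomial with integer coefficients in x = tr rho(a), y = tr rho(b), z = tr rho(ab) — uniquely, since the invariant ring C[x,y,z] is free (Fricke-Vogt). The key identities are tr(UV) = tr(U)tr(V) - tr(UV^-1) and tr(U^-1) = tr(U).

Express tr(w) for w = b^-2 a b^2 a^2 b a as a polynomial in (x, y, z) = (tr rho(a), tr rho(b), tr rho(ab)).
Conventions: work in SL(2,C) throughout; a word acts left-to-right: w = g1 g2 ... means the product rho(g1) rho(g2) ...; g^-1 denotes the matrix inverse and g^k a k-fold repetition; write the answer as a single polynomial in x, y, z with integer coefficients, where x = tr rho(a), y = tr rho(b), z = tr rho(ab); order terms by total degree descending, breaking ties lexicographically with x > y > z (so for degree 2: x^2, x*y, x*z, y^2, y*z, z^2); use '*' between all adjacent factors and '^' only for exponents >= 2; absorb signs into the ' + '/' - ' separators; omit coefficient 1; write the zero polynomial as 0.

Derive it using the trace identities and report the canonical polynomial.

x^2*y^3*z^2 - x^3*y^2*z - 2*x*y^4*z - x*y^2*z^3 + x^2*y^3 + y^5 + y^3*z^2 + x^3*z + 5*x*y^2*z - 2*x^2*y - 5*y^3 - y*z^2 - 2*x*z + 5*y

tr(b a b a) = tr(a b) tr(a b) - tr(1)  (split on a) = z^2 - 2
tr(b a b) = tr(b) tr(a b) - tr(a)  (reduce the b square) = y*z - x
tr(a^2 b a b) = tr(a) tr(b a b a) - tr(b a b)  (reduce the a square) = x*z^2 - y*z - x
tr(b a^2) = tr(a) tr(b a) - tr(b)  (reduce the a square) = x*z - y
tr(a^2 b a) = tr(a) tr(b a^2) - tr(b a)  (reduce the a square) = x^2*z - x*y - z
tr(b^2 a^2 b a) = tr(b) tr(a^2 b a b) - tr(a^2 b a)  (reduce the b square) = x*y*z^2 - x^2*z - y^2*z + z
tr(a^2) = tr(a) tr(a) - tr(1)  (reduce the a square) = x^2 - 2
tr(a^2 b^2) = tr(b) tr(a^2 b) - tr(a^2)  (reduce the b square) = x*y*z - x^2 - y^2 + 2
tr(b^2 a^2 b) = tr(b) tr(a^2 b^2) - tr(a^2 b)  (reduce the b square) = x*y^2*z - x^2*y - y^3 - x*z + 3*y
tr(a b^2 a^2 b a) = tr(a) tr(b^2 a^2 b a) - tr(b^2 a^2 b)  (reduce the a square) = x^2*y*z^2 - x^3*z - 2*x*y^2*z + x^2*y + y^3 + 2*x*z - 3*y
tr(b a b a b a) = tr(b a) tr(b a b a) - tr(b^-1 a^-1)  (split on b) = z^3 - 3*z
tr(b a b a b) = tr(b) tr(a b a b) - tr(a b a)  (reduce the b square) = y*z^2 - x*z - y
tr(a^2 b a b a b) = tr(a) tr(b a b a b a) - tr(b a b a b)  (reduce the a square) = x*z^3 - y*z^2 - 2*x*z + y
tr(a^2 b a b a) = tr(a) tr(b a b a^2) - tr(b a b a)  (reduce the a square) = x^2*z^2 - x*y*z - x^2 - z^2 + 2
tr(a b^2 a^2 b a b) = tr(b) tr(a^2 b a b a b) - tr(a^2 b a b a)  (reduce the b square) = x*y*z^3 - x^2*z^2 - y^2*z^2 - x*y*z + x^2 + y^2 + z^2 - 2
tr(a b^2 a^2 b a b^-1) = tr(a b^2 a^2 b a) tr(b) - tr(a b^2 a^2 b a b)  (eliminate b^-1) = x^2*y^2*z^2 - x^3*y*z - 2*x*y^3*z - x*y*z^3 + x^2*y^2 + x^2*z^2 + y^4 + y^2*z^2 + 3*x*y*z - x^2 - 4*y^2 - z^2 + 2
tr(b^-2 a b^2 a^2 b a) = tr(a b^2 a^2 b a b^-1) tr(b) - tr(a b^2 a^2 b a)  (eliminate b^-1) = x^2*y^3*z^2 - x^3*y^2*z - 2*x*y^4*z - x*y^2*z^3 + x^2*y^3 + y^5 + y^3*z^2 + x^3*z + 5*x*y^2*z - 2*x^2*y - 5*y^3 - y*z^2 - 2*x*z + 5*y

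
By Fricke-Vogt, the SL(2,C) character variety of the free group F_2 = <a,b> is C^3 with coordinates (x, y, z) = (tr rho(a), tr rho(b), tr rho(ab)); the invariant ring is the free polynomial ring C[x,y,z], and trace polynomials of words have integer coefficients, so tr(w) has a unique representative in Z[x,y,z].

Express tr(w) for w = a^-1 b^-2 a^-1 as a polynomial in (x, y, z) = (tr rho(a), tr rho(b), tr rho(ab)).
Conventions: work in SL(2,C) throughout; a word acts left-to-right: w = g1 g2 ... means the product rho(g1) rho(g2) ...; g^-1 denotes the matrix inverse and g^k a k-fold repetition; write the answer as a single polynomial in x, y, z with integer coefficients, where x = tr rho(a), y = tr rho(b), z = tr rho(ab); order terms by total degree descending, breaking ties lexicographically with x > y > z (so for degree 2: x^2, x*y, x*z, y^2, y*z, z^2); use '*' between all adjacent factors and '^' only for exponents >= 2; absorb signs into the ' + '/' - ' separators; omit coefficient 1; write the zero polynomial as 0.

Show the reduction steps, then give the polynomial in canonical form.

x*y*z - x^2 - y^2 + 2

tr(b^-1) = tr(b) = y
reduce: tr(b^-2) = tr(b^-1)*tr(b) - tr(1) = y^2 - 2
tr(a b^-1) = tr(a)*tr(b) - tr(a b) = x*y - z
so tr(b^-2 a) = tr(a b^-1)*tr(b) - tr(a) = x*y^2 - y*z - x
so tr(a^-1 b^-2) = tr(b^-2)*tr(a) - tr(b^-2 a) = y*z - x
tr(a^-1 b^-2 a^-1) = tr(a^-1 b^-2)*tr(a) - tr(a^-1 b^-2 a) = x*y*z - x^2 - y^2 + 2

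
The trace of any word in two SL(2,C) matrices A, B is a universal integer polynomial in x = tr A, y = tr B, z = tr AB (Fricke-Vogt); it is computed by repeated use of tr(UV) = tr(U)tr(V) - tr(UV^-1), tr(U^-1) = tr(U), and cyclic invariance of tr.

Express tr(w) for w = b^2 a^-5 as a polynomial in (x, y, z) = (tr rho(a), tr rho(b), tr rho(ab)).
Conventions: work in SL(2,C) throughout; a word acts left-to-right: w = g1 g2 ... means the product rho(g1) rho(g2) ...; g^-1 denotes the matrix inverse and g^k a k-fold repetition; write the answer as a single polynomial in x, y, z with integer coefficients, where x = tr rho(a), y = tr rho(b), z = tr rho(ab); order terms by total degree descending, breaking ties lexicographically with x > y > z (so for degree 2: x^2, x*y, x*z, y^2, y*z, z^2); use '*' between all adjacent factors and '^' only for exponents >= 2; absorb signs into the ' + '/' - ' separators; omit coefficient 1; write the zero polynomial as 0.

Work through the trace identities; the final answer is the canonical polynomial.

x^5*y^2 - x^4*y*z - x^5 - 4*x^3*y^2 + 3*x^2*y*z + 5*x^3 + 3*x*y^2 - y*z - 5*x

apply: tr(b^2) = tr(b) * tr(b) - tr(1) = y^2 - 2
apply: tr(b^2 a) = tr(b) * tr(a b) - tr(a) = y*z - x
apply: tr(b^2 a^-1) = tr(b^2) * tr(a) - tr(b^2 a) = x*y^2 - y*z - x
tr(a^-1 b^2 a^-1) = tr(b^2 a^-1) * tr(a) - tr(b^2) = x^2*y^2 - x*y*z - x^2 - y^2 + 2
tr(a^-3 b^2) = tr(a^-1 b^2 a^-1) * tr(a) - tr(a^-1 b^2) = x^3*y^2 - x^2*y*z - x^3 - 2*x*y^2 + y*z + 3*x
apply: tr(a^-3 b^2 a^-1) = tr(a^-3 b^2) * tr(a) - tr(a^-3 b^2 a) = x^4*y^2 - x^3*y*z - x^4 - 3*x^2*y^2 + 2*x*y*z + 4*x^2 + y^2 - 2
use: tr(b^2 a^-5) = tr(a^-3 b^2 a^-1) * tr(a) - tr(a^-3 b^2) = x^5*y^2 - x^4*y*z - x^5 - 4*x^3*y^2 + 3*x^2*y*z + 5*x^3 + 3*x*y^2 - y*z - 5*x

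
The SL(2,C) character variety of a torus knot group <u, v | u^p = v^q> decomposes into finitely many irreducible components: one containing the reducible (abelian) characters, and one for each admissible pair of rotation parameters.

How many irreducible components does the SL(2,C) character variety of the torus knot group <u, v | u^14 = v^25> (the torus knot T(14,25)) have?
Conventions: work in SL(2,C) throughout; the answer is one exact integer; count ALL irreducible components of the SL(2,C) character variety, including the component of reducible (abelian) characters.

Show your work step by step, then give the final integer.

157

Gamma = < u, v | u^14 = v^25 > (torus knot T(14,25)); the central element u^14 = v^25 acts as +I or -I in any irreducible SL(2,C) representation.
This locks tr(u) to 2*cos(pi*alpha/14), alpha in 1..13, and tr(v) to 2*cos(pi*beta/25), beta in 1..24, on each component of irreducible characters.
The two central values (-1)^alpha I and (-1)^beta I must be the same matrix, so alpha and beta share a parity.
count pairs: odd alpha (7 choices) x odd beta (12), plus even alpha (6) x even beta (12): 7*12 + 6*12 = 156.
That is 156 components of irreducible characters, and with the reducible (abelian) component the total is 157.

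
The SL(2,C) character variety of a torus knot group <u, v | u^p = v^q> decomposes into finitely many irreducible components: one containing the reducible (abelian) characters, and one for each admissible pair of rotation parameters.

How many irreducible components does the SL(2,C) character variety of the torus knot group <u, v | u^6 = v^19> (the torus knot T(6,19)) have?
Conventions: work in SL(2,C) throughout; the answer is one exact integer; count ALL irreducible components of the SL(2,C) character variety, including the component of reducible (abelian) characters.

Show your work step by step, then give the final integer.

For T(6,19): irreducibility forces the central element u^6 = v^19 to one of +I, -I.
This locks tr(u) to 2*cos(pi*alpha/6), alpha in 1..5, and tr(v) to 2*cos(pi*beta/19), beta in 1..18, on each component of irreducible characters.
The two central values (-1)^alpha I and (-1)^beta I must be the same matrix, so alpha and beta share a parity.
Counting: 3 odd alphas x 9 odd betas + 2 even alphas x 9 even betas = 27 + 18 = 45.
Total: 45 irreducible-character components + 1 reducible (abelian) component = 46.

46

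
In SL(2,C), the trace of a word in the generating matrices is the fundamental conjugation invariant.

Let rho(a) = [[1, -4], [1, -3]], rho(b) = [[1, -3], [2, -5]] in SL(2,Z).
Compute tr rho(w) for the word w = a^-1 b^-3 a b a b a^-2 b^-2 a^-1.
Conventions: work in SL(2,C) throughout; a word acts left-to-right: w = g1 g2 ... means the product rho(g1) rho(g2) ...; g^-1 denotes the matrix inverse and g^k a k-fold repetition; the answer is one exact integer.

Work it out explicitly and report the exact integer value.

-3470

rho(a^-1) = [[-3, 4], [-1, 1]]
... * rho(b^-1) = [[-5, 3], [-2, 1]]  ->  [[7, -5], [3, -2]]
... * rho(b^-1) = [[-5, 3], [-2, 1]]  ->  [[-25, 16], [-11, 7]]
... * rho(b^-1) = [[-5, 3], [-2, 1]]  ->  [[93, -59], [41, -26]]
... * rho(a) = [[1, -4], [1, -3]]  ->  [[34, -195], [15, -86]]
... * rho(b) = [[1, -3], [2, -5]]  ->  [[-356, 873], [-157, 385]]
... * rho(a) = [[1, -4], [1, -3]]  ->  [[517, -1195], [228, -527]]
... * rho(b) = [[1, -3], [2, -5]]  ->  [[-1873, 4424], [-826, 1951]]
... * rho(a^-1) = [[-3, 4], [-1, 1]]  ->  [[1195, -3068], [527, -1353]]
... * rho(a^-1) = [[-3, 4], [-1, 1]]  ->  [[-517, 1712], [-228, 755]]
... * rho(b^-1) = [[-5, 3], [-2, 1]]  ->  [[-839, 161], [-370, 71]]
... * rho(b^-1) = [[-5, 3], [-2, 1]]  ->  [[3873, -2356], [1708, -1039]]
... * rho(a^-1) = [[-3, 4], [-1, 1]]  ->  [[-9263, 13136], [-4085, 5793]]
tr = -9263 + 5793 = -3470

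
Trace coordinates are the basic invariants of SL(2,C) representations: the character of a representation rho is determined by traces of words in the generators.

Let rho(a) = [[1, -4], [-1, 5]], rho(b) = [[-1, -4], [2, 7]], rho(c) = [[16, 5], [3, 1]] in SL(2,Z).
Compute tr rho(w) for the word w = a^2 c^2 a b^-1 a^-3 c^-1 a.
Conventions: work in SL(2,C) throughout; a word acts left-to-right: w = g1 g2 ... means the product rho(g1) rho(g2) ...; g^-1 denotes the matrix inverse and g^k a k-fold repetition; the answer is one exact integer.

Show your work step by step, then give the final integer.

rho(a) = [[1, -4], [-1, 5]]
... * rho(a) = [[1, -4], [-1, 5]]  ->  [[5, -24], [-6, 29]]
... * rho(c) = [[16, 5], [3, 1]]  ->  [[8, 1], [-9, -1]]
... * rho(c) = [[16, 5], [3, 1]]  ->  [[131, 41], [-147, -46]]
... * rho(a) = [[1, -4], [-1, 5]]  ->  [[90, -319], [-101, 358]]
... * rho(b^-1) = [[7, 4], [-2, -1]]  ->  [[1268, 679], [-1423, -762]]
... * rho(a^-1) = [[5, 4], [1, 1]]  ->  [[7019, 5751], [-7877, -6454]]
... * rho(a^-1) = [[5, 4], [1, 1]]  ->  [[40846, 33827], [-45839, -37962]]
... * rho(a^-1) = [[5, 4], [1, 1]]  ->  [[238057, 197211], [-267157, -221318]]
... * rho(c^-1) = [[1, -5], [-3, 16]]  ->  [[-353576, 1965091], [396797, -2205303]]
... * rho(a) = [[1, -4], [-1, 5]]  ->  [[-2318667, 11239759], [2602100, -12613703]]
tr = -2318667 + -12613703 = -14932370

-14932370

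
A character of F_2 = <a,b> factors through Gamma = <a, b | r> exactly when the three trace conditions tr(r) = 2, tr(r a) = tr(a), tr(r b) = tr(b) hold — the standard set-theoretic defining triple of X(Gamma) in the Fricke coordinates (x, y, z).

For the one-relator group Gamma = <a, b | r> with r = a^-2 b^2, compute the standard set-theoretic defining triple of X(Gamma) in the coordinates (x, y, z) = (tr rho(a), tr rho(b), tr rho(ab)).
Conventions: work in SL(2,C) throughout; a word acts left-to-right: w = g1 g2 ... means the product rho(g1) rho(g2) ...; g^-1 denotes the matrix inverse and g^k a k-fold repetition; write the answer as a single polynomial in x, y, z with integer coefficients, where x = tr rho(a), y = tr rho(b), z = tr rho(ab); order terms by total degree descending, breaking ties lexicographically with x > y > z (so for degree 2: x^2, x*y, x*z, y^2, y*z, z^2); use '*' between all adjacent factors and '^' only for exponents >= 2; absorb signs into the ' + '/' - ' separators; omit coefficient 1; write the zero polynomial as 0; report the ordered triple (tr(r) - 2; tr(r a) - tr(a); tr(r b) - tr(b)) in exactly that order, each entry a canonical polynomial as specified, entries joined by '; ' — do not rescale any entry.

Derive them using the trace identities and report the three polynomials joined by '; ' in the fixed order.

x^2*y^2 - x*y*z - x^2 - y^2; x*y^2 - y*z - 2*x; x^2*y^3 - x*y^2*z - 2*x^2*y - y^3 + x*z + 2*y

tr(b^2) = tr(b) tr(b) - tr(1)   [square of b] = y^2 - 2
next, tr(b^2 a) = tr(b) tr(a b) - tr(a)   [square of b] = y*z - x
tr(b^2 a^-1) = tr(b^2) tr(a) - tr(b^2 a)   [inverse elimination on a] = x*y^2 - y*z - x
and tr(a^-2 b^2) = tr(b^2 a^-1) tr(a) - tr(b^2)   [inverse elimination on a] = x^2*y^2 - x*y*z - x^2 - y^2 + 2
tr(b^3) = tr(b) tr(b^2) - tr(b)   [square of b] = y^3 - 3*y
tr(b^3 a) = tr(b) tr(b a b) - tr(b a)   [square of b] = y^2*z - x*y - z
next, tr(b^3 a^-1) = tr(b^3) tr(a) - tr(b^3 a)   [inverse elimination on a] = x*y^3 - y^2*z - 2*x*y + z
and tr(a^-2 b^3) = tr(b^3 a^-1) tr(a) - tr(b^3)   [inverse elimination on a] = x^2*y^3 - x*y^2*z - 2*x^2*y - y^3 + x*z + 3*y
assemble the triple (tr(r) - 2; tr(r a) - x; tr(r b) - y)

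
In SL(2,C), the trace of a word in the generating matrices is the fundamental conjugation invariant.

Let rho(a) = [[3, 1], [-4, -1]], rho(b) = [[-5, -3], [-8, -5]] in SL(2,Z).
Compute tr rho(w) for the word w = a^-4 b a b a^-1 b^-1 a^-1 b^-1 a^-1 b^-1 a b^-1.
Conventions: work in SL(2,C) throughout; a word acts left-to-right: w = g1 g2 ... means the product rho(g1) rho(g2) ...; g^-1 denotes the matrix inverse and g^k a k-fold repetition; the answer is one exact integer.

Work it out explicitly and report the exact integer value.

-184902

rho(a^-1) = [[-1, -1], [4, 3]]
... * rho(a^-1) = [[-1, -1], [4, 3]]  ->  [[-3, -2], [8, 5]]
... * rho(a^-1) = [[-1, -1], [4, 3]]  ->  [[-5, -3], [12, 7]]
... * rho(a^-1) = [[-1, -1], [4, 3]]  ->  [[-7, -4], [16, 9]]
... * rho(b) = [[-5, -3], [-8, -5]]  ->  [[67, 41], [-152, -93]]
... * rho(a) = [[3, 1], [-4, -1]]  ->  [[37, 26], [-84, -59]]
... * rho(b) = [[-5, -3], [-8, -5]]  ->  [[-393, -241], [892, 547]]
... * rho(a^-1) = [[-1, -1], [4, 3]]  ->  [[-571, -330], [1296, 749]]
... * rho(b^-1) = [[-5, 3], [8, -5]]  ->  [[215, -63], [-488, 143]]
... * rho(a^-1) = [[-1, -1], [4, 3]]  ->  [[-467, -404], [1060, 917]]
... * rho(b^-1) = [[-5, 3], [8, -5]]  ->  [[-897, 619], [2036, -1405]]
... * rho(a^-1) = [[-1, -1], [4, 3]]  ->  [[3373, 2754], [-7656, -6251]]
... * rho(b^-1) = [[-5, 3], [8, -5]]  ->  [[5167, -3651], [-11728, 8287]]
... * rho(a) = [[3, 1], [-4, -1]]  ->  [[30105, 8818], [-68332, -20015]]
... * rho(b^-1) = [[-5, 3], [8, -5]]  ->  [[-79981, 46225], [181540, -104921]]
tr = -79981 + -104921 = -184902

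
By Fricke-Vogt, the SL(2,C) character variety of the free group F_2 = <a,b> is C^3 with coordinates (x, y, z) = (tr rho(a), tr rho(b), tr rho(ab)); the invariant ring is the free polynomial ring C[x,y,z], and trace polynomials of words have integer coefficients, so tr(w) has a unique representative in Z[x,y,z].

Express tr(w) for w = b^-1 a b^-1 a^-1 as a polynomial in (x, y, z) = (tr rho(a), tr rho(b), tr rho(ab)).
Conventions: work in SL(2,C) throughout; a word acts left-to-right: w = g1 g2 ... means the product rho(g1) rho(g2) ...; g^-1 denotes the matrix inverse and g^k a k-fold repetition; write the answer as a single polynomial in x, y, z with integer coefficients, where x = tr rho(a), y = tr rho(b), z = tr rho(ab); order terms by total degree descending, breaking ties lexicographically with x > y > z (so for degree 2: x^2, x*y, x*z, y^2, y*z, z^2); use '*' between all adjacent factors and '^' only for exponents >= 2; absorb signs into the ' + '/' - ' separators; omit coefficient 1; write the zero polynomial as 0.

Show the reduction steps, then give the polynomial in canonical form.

x*y*z - x^2 - z^2 + 2

so tr(b^-1) = tr(b) = y
tr(b a b) = tr(b) tr(a b) - tr(a)  (reduce the b square) = y*z - x
reduce: tr(b a b a) = tr(a b) tr(a b) - tr(1)  (split on a) = z^2 - 2
tr(a^-1 b a b) = tr(b a b) tr(a) - tr(b a b a)  (eliminate a^-1) = x*y*z - x^2 - z^2 + 2
so tr(a b^-1 a^-1 b) = tr(a^-1 b a) tr(b) - tr(a^-1 b a b)  (eliminate b^-1) = -x*y*z + x^2 + y^2 + z^2 - 2
so tr(b^-1 a b^-1 a^-1) = tr(a b^-1 a^-1) tr(b) - tr(a b^-1 a^-1 b)  (eliminate b^-1) = x*y*z - x^2 - z^2 + 2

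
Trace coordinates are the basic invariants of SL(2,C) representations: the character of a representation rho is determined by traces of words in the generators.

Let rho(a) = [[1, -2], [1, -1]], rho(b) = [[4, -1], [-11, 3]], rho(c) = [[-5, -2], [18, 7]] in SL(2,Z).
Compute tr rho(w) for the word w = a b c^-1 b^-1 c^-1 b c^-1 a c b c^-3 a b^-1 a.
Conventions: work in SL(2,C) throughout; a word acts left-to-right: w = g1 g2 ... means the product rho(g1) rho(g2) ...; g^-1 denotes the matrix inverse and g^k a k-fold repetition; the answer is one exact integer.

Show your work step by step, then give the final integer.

68765

rho(a) = [[1, -2], [1, -1]]
... * rho(b) = [[4, -1], [-11, 3]]  ->  [[26, -7], [15, -4]]
... * rho(c^-1) = [[7, 2], [-18, -5]]  ->  [[308, 87], [177, 50]]
... * rho(b^-1) = [[3, 1], [11, 4]]  ->  [[1881, 656], [1081, 377]]
... * rho(c^-1) = [[7, 2], [-18, -5]]  ->  [[1359, 482], [781, 277]]
... * rho(b) = [[4, -1], [-11, 3]]  ->  [[134, 87], [77, 50]]
... * rho(c^-1) = [[7, 2], [-18, -5]]  ->  [[-628, -167], [-361, -96]]
... * rho(a) = [[1, -2], [1, -1]]  ->  [[-795, 1423], [-457, 818]]
... * rho(c) = [[-5, -2], [18, 7]]  ->  [[29589, 11551], [17009, 6640]]
... * rho(b) = [[4, -1], [-11, 3]]  ->  [[-8705, 5064], [-5004, 2911]]
... * rho(c^-1) = [[7, 2], [-18, -5]]  ->  [[-152087, -42730], [-87426, -24563]]
... * rho(c^-1) = [[7, 2], [-18, -5]]  ->  [[-295469, -90524], [-169848, -52037]]
... * rho(c^-1) = [[7, 2], [-18, -5]]  ->  [[-438851, -138318], [-252270, -79511]]
... * rho(a) = [[1, -2], [1, -1]]  ->  [[-577169, 1016020], [-331781, 584051]]
... * rho(b^-1) = [[3, 1], [11, 4]]  ->  [[9444713, 3486911], [5429218, 2004423]]
... * rho(a) = [[1, -2], [1, -1]]  ->  [[12931624, -22376337], [7433641, -12862859]]
tr = 12931624 + -12862859 = 68765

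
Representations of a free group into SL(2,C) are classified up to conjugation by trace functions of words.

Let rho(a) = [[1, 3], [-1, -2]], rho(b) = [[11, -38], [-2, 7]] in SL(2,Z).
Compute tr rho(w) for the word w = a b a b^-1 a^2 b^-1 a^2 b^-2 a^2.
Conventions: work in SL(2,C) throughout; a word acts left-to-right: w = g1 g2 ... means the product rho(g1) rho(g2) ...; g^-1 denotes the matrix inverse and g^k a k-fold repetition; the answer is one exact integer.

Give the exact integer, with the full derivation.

rho(a) = [[1, 3], [-1, -2]]
... * rho(b) = [[11, -38], [-2, 7]]  ->  [[5, -17], [-7, 24]]
... * rho(a) = [[1, 3], [-1, -2]]  ->  [[22, 49], [-31, -69]]
... * rho(b^-1) = [[7, 38], [2, 11]]  ->  [[252, 1375], [-355, -1937]]
... * rho(a) = [[1, 3], [-1, -2]]  ->  [[-1123, -1994], [1582, 2809]]
... * rho(a) = [[1, 3], [-1, -2]]  ->  [[871, 619], [-1227, -872]]
... * rho(b^-1) = [[7, 38], [2, 11]]  ->  [[7335, 39907], [-10333, -56218]]
... * rho(a) = [[1, 3], [-1, -2]]  ->  [[-32572, -57809], [45885, 81437]]
... * rho(a) = [[1, 3], [-1, -2]]  ->  [[25237, 17902], [-35552, -25219]]
... * rho(b^-1) = [[7, 38], [2, 11]]  ->  [[212463, 1155928], [-299302, -1628385]]
... * rho(b^-1) = [[7, 38], [2, 11]]  ->  [[3799097, 20788802], [-5351884, -29285711]]
... * rho(a) = [[1, 3], [-1, -2]]  ->  [[-16989705, -30180313], [23933827, 42515770]]
... * rho(a) = [[1, 3], [-1, -2]]  ->  [[13190608, 9391511], [-18581943, -13230059]]
tr = 13190608 + -13230059 = -39451

-39451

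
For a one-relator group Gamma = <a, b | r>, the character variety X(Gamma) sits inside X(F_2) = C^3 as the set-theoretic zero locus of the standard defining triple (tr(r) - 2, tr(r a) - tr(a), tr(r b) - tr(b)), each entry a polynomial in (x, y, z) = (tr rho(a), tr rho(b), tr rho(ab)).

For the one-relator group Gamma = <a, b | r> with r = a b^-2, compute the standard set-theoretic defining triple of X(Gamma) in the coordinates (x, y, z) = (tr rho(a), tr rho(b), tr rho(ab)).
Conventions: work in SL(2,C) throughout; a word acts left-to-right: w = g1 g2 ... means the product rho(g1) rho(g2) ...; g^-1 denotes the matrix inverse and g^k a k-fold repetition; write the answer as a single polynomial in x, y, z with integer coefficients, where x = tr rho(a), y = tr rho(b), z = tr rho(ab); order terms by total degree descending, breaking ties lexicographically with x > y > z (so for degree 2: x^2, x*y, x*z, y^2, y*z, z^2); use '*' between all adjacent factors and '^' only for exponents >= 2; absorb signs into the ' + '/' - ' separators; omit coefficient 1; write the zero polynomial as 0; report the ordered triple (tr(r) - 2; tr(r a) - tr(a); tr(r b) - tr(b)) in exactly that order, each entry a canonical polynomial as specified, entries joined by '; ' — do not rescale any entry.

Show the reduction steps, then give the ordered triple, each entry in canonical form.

tr(b^-1 a) = tr(a) tr(b) - tr(a b)   [inverse elimination on b] = x*y - z
tr(a b^-2) = tr(b^-1 a) tr(b) - tr(b^-1 a b)   [inverse elimination on b] = x*y^2 - y*z - x
tr(a^2) = tr(a) tr(a) - tr(1)   [square of a] = x^2 - 2
tr(a^2 b) = tr(a) tr(b a) - tr(b)   [square of a] = x*z - y
tr(a^2 b^-1) = tr(a^2) tr(b) - tr(a^2 b)   [inverse elimination on b] = x^2*y - x*z - y
tr(a b^-2 a) = tr(a^2 b^-1) tr(b) - tr(a^2)   [inverse elimination on b] = x^2*y^2 - x*y*z - x^2 - y^2 + 2
assemble the triple (tr(r) - 2; tr(r a) - x; tr(r b) - y)

x*y^2 - y*z - x - 2; x^2*y^2 - x*y*z - x^2 - y^2 - x + 2; x*y - y - z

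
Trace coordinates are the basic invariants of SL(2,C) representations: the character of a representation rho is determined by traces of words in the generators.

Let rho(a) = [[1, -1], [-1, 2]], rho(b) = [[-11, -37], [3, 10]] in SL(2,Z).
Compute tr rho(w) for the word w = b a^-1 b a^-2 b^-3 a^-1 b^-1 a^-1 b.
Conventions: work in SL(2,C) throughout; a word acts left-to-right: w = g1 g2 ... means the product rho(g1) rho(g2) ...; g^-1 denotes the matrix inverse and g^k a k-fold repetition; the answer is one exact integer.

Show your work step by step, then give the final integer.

-680110

rho(b) = [[-11, -37], [3, 10]]
... * rho(a^-1) = [[2, 1], [1, 1]]  ->  [[-59, -48], [16, 13]]
... * rho(b) = [[-11, -37], [3, 10]]  ->  [[505, 1703], [-137, -462]]
... * rho(a^-1) = [[2, 1], [1, 1]]  ->  [[2713, 2208], [-736, -599]]
... * rho(a^-1) = [[2, 1], [1, 1]]  ->  [[7634, 4921], [-2071, -1335]]
... * rho(b^-1) = [[10, 37], [-3, -11]]  ->  [[61577, 228327], [-16705, -61942]]
... * rho(b^-1) = [[10, 37], [-3, -11]]  ->  [[-69211, -233248], [18776, 63277]]
... * rho(b^-1) = [[10, 37], [-3, -11]]  ->  [[7634, 4921], [-2071, -1335]]
... * rho(a^-1) = [[2, 1], [1, 1]]  ->  [[20189, 12555], [-5477, -3406]]
... * rho(b^-1) = [[10, 37], [-3, -11]]  ->  [[164225, 608888], [-44552, -165183]]
... * rho(a^-1) = [[2, 1], [1, 1]]  ->  [[937338, 773113], [-254287, -209735]]
... * rho(b) = [[-11, -37], [3, 10]]  ->  [[-7991379, -26950376], [2167952, 7311269]]
tr = -7991379 + 7311269 = -680110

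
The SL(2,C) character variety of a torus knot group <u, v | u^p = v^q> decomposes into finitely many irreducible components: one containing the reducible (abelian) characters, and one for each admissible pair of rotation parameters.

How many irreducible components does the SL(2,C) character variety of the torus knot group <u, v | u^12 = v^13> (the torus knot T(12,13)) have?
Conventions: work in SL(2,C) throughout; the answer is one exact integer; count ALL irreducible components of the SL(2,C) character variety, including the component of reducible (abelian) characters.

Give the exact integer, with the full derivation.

In the torus knot group T(12,13), u^12 = v^13 is central, so an irreducible representation sends it to +I or -I (Schur).
So on each irreducible component the traces are pinned: tr(u) = 2*cos(pi*alpha/12) with 1 <= alpha <= 11, tr(v) = 2*cos(pi*beta/13) with 1 <= beta <= 12.
Consistency of u^12 = (-1)^alpha I with v^13 = (-1)^beta I forces alpha = beta (mod 2).
Enumerate parity-matched pairs: 6*6 odd-odd plus 5*6 even-even gives 66.
Total: 66 irreducible-character components + 1 reducible (abelian) component = 67.

67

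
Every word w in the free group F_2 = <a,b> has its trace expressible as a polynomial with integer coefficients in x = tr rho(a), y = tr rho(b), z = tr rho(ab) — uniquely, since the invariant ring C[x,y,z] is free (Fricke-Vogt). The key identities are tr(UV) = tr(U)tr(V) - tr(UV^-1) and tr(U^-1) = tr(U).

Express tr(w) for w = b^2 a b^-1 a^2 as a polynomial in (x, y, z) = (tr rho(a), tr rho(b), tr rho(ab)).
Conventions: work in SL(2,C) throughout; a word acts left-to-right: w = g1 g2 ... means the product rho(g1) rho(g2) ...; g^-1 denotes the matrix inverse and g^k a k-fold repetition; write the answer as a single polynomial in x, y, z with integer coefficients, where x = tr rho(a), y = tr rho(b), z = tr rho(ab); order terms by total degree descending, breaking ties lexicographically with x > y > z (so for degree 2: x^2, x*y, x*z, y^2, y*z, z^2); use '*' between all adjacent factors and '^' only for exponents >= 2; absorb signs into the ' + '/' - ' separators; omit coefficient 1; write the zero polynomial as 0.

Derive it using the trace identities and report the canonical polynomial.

x^2*y^2*z - x^3*y - x*y^3 - x*y*z^2 + x^2*z + 3*x*y - z

apply: tr(a^2 b) = tr(a)*tr(b a) - tr(b) = x*z - y
tr(a^2) = tr(a)*tr(a) - tr(1) = x^2 - 2
tr(b^2 a^2) = tr(b)*tr(a^2 b) - tr(a^2) = x*y*z - x^2 - y^2 + 2
apply: tr(b^2 a) = tr(b)*tr(a b) - tr(a) = y*z - x
apply: tr(a^2 b^2 a) = tr(a)*tr(b^2 a^2) - tr(b^2 a) = x^2*y*z - x^3 - x*y^2 - y*z + 3*x
use: tr(a b a b) = tr(b a)*tr(b a) - tr(1)   [split at repeated b] = z^2 - 2
tr(b^2 a b a) = tr(b)*tr(a b a b) - tr(a b a) = y*z^2 - x*z - y
tr(b^2 a b) = tr(b)*tr(b a b) - tr(b a) = y^2*z - x*y - z
apply: tr(a^2 b^2 a b) = tr(a)*tr(b^2 a b a) - tr(b^2 a b) = x*y*z^2 - x^2*z - y^2*z + z
use: tr(b^2 a b^-1 a^2) = tr(a^2 b^2 a)*tr(b) - tr(a^2 b^2 a b) = x^2*y^2*z - x^3*y - x*y^3 - x*y*z^2 + x^2*z + 3*x*y - z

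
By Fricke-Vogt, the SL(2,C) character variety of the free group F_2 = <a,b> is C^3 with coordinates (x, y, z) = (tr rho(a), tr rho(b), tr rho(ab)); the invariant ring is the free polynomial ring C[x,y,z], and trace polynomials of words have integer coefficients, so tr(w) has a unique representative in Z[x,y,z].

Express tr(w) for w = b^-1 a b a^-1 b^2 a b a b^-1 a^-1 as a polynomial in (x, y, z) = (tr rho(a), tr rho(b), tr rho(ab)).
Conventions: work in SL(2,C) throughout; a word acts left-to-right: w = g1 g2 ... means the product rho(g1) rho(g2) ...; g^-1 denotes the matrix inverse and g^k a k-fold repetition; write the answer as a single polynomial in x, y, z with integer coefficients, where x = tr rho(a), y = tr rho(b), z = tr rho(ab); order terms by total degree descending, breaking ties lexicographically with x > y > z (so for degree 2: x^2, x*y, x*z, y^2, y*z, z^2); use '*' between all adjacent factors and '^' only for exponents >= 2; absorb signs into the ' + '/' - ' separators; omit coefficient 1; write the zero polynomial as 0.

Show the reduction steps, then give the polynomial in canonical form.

x^2*y^3*z^3 - 2*x^3*y^2*z^2 - x*y^4*z^2 - 2*x*y^2*z^4 + x^4*y*z + x^2*y^3*z + 2*x^2*y*z^3 + y^3*z^3 + y*z^5 + 4*x*y^2*z^2 - 3*x^2*y*z - 4*y*z^3 - x^3 - x*y^2 - x*z^2 + y*z + 3*x

apply: trace(b a b) = trace(b) * trace(a b) - trace(a)  (reduce the b square) = y*z - x
apply: trace(b^2 a b) = trace(b) * trace(b a b) - trace(b a)  (reduce the b square) = y^2*z - x*y - z
apply: trace(a b a b) = trace(a b) * trace(a b) - trace(1)  (split on a) = z^2 - 2
use: trace(a b a) = trace(a) * trace(b a) - trace(b)  (reduce the a square) = x*z - y
trace(b^2 a b a) = trace(b) * trace(a b a b) - trace(a b a)  (reduce the b square) = y*z^2 - x*z - y
trace(b a b a^2 b) = trace(a) * trace(b^2 a b a) - trace(b^2 a b)  (reduce the a square) = x*y*z^2 - x^2*z - y^2*z + z
apply: trace(b a b a^2) = trace(a) * trace(b a b a) - trace(b a b)  (reduce the a square) = x*z^2 - y*z - x
trace(b^2 a b a^2 b) = trace(b) * trace(b a b a^2 b) - trace(b a b a^2)  (reduce the b square) = x*y^2*z^2 - x^2*y*z - y^3*z - x*z^2 + 2*y*z + x
trace(b a b a b a) = trace(a b) * trace(a b a b) - trace(a^-1 b^-1)  (split on a) = z^3 - 3*z
use: trace(a b a^2 b a b) = trace(a) * trace(b a b a b a) - trace(b a b a b)  (reduce the a square) = x*z^3 - y*z^2 - 2*x*z + y
apply: trace(b^2) = trace(b) * trace(b) - trace(1)  (reduce the b square) = y^2 - 2
use: trace(b a^2 b) = trace(a) * trace(b^2 a) - trace(b^2)  (reduce the a square) = x*y*z - x^2 - y^2 + 2
trace(a b a^2 b a) = trace(a) * trace(b a^2 b a) - trace(b a^2 b)  (reduce the a square) = x^2*z^2 - 2*x*y*z + y^2 - 2
trace(b^2 a b a^2 b a) = trace(b) * trace(a b a^2 b a b) - trace(a b a^2 b a)  (reduce the b square) = x*y*z^3 - x^2*z^2 - y^2*z^2 + 2
trace(a b a^-1 b^2 a b a) = trace(b^2 a b a^2 b) * trace(a) - trace(b^2 a b a^2 b a)  (eliminate a^-1) = x^2*y^2*z^2 - x^3*y*z - x*y^3*z - x*y*z^3 + y^2*z^2 + 2*x*y*z + x^2 - 2
trace(a b a b^3 a b a) = trace(b) * trace(b a b a^2 b a b) - trace(b a b a^2 b a)  (reduce the b square) = x*y^2*z^3 - x^2*y*z^2 - y^3*z^2 - x*z^3 + y*z^2 + 2*x*z + y
apply: trace(a b a b a b a b) = trace(a b a b) * trace(a b a b) - trace(1)  (split on a) = z^4 - 4*z^2 + 2
trace(b a b a b a b a b) = trace(b) * trace(a b a b a b a b) - trace(a b a b a b a)  (reduce the b square) = y*z^4 - x*z^3 - 3*y*z^2 + 2*x*z + y
trace(a b a b^3 a b a b) = trace(b) * trace(b a b a b a b a b) - trace(b a b a b a b a)  (reduce the b square) = y^2*z^4 - x*y*z^3 - 3*y^2*z^2 - z^4 + 2*x*y*z + y^2 + 4*z^2 - 2
trace(b^2 a b a b^-1 a b a b) = trace(a b a b^3 a b a) * trace(b) - trace(a b a b^3 a b a b)  (eliminate b^-1) = x*y^3*z^3 - x^2*y^2*z^2 - y^4*z^2 - y^2*z^4 + 4*y^2*z^2 + z^4 - 4*z^2 + 2
use: trace(b a b a b a b) = trace(b) * trace(a b a b a b) - trace(a b a b a)  (reduce the b square) = y*z^3 - x*z^2 - 2*y*z + x
use: trace(a b a^2 b a b a b) = trace(a) * trace(b a b a b a b a) - trace(b a b a b a b)  (reduce the a square) = x*z^4 - y*z^3 - 3*x*z^2 + 2*y*z + x
use: trace(b a^2 b a b) = trace(a) * trace(b a b^2 a) - trace(b a b^2)  (reduce the a square) = x*y*z^2 - x^2*z - y^2*z + z
trace(a b a^2 b a b a) = trace(a) * trace(b a^2 b a b a) - trace(b a^2 b a b)  (reduce the a square) = x^2*z^3 - 2*x*y*z^2 - x^2*z + y^2*z + x*y - z
apply: trace(a b a b a b^2 a b a) = trace(b) * trace(a b a^2 b a b a b) - trace(a b a^2 b a b a)  (reduce the b square) = x*y*z^4 - x^2*z^3 - y^2*z^3 - x*y*z^2 + x^2*z + y^2*z + z
apply: trace(a b a b a b a b a b) = trace(a b a b a b) * trace(a b a b) - trace(b a)  (split on a) = z^5 - 5*z^3 + 5*z
apply: trace(a b a b a b^2 a b a b) = trace(b) * trace(a b a b a b a b a b) - trace(a b a b a b a b a)  (reduce the b square) = y*z^5 - x*z^4 - 4*y*z^3 + 3*x*z^2 + 3*y*z - x
trace(b^2 a b a b^-1 a b a b a) = trace(a b a b a b^2 a b a) * trace(b) - trace(a b a b a b^2 a b a b)  (eliminate b^-1) = x*y^2*z^4 - x^2*y*z^3 - y^3*z^3 - y*z^5 - x*y^2*z^2 + x*z^4 + x^2*y*z + y^3*z + 4*y*z^3 - 3*x*z^2 - 2*y*z + x
trace(b a b a^-1 b^2 a b a b^-1 a) = trace(b^2 a b a b^-1 a b a b) * trace(a) - trace(b^2 a b a b^-1 a b a b a)  (eliminate a^-1) = x^2*y^3*z^3 - x^3*y^2*z^2 - x*y^4*z^2 - 2*x*y^2*z^4 + x^2*y*z^3 + y^3*z^3 + y*z^5 + 5*x*y^2*z^2 - x^2*y*z - y^3*z - 4*y*z^3 - x*z^2 + 2*y*z + x
trace(a b a^-1 b^2 a b a b^-1 a^-1 b) = trace(b a b a^-1 b^2 a b a b^-1) * trace(a) - trace(b a b a^-1 b^2 a b a b^-1 a)  (eliminate a^-1) = -x^2*y^3*z^3 + 2*x^3*y^2*z^2 + x*y^4*z^2 + 2*x*y^2*z^4 - x^4*y*z - x^2*y^3*z - 2*x^2*y*z^3 - y^3*z^3 - y*z^5 - 4*x*y^2*z^2 + 3*x^2*y*z + y^3*z + 4*y*z^3 + x^3 + x*z^2 - 2*y*z - 3*x
trace(b^-1 a b a^-1 b^2 a b a b^-1 a^-1) = trace(a b a^-1 b^2 a b a b^-1 a^-1) * trace(b) - trace(a b a^-1 b^2 a b a b^-1 a^-1 b)  (eliminate b^-1) = x^2*y^3*z^3 - 2*x^3*y^2*z^2 - x*y^4*z^2 - 2*x*y^2*z^4 + x^4*y*z + x^2*y^3*z + 2*x^2*y*z^3 + y^3*z^3 + y*z^5 + 4*x*y^2*z^2 - 3*x^2*y*z - 4*y*z^3 - x^3 - x*y^2 - x*z^2 + y*z + 3*x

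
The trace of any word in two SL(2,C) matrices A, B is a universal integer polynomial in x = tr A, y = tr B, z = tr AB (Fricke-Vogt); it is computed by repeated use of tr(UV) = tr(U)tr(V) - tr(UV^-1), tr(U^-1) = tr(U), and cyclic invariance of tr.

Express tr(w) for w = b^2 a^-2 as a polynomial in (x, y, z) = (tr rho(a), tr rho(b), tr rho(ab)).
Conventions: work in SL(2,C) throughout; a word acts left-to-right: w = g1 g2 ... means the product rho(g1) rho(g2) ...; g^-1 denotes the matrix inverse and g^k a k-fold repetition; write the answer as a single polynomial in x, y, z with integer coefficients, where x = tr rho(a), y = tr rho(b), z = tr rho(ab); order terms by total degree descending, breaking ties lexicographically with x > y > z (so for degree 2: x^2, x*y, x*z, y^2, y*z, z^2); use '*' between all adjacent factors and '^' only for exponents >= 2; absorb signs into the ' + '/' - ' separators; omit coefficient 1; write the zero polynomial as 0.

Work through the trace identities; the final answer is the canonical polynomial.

tr(b^2) = tr(b) tr(b) - tr(1)   [square of b] = y^2 - 2
tr(b^2 a) = tr(b) tr(a b) - tr(a)   [square of b] = y*z - x
and tr(b^2 a^-1) = tr(b^2) tr(a) - tr(b^2 a)   [inverse elimination on a] = x*y^2 - y*z - x
and tr(b^2 a^-2) = tr(b^2 a^-1) tr(a) - tr(b^2)   [inverse elimination on a] = x^2*y^2 - x*y*z - x^2 - y^2 + 2

x^2*y^2 - x*y*z - x^2 - y^2 + 2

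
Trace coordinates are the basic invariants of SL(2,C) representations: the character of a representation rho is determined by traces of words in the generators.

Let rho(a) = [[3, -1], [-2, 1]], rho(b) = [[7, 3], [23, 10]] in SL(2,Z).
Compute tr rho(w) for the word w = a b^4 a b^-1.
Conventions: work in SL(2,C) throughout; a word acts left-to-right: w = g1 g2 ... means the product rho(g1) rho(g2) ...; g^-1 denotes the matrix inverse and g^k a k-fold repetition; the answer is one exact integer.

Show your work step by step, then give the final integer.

rho(a) = [[3, -1], [-2, 1]]
... * rho(b) = [[7, 3], [23, 10]]  ->  [[-2, -1], [9, 4]]
... * rho(b) = [[7, 3], [23, 10]]  ->  [[-37, -16], [155, 67]]
... * rho(b) = [[7, 3], [23, 10]]  ->  [[-627, -271], [2626, 1135]]
... * rho(b) = [[7, 3], [23, 10]]  ->  [[-10622, -4591], [44487, 19228]]
... * rho(a) = [[3, -1], [-2, 1]]  ->  [[-22684, 6031], [95005, -25259]]
... * rho(b^-1) = [[10, -3], [-23, 7]]  ->  [[-365553, 110269], [1531007, -461828]]
tr = -365553 + -461828 = -827381

-827381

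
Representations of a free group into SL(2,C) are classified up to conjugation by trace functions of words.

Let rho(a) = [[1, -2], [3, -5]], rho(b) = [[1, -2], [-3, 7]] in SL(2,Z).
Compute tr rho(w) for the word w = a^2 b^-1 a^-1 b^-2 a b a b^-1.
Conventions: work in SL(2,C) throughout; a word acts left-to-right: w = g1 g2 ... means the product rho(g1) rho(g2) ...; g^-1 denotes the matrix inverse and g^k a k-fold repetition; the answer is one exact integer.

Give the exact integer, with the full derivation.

-622366

rho(a) = [[1, -2], [3, -5]]
... * rho(a) = [[1, -2], [3, -5]]  ->  [[-5, 8], [-12, 19]]
... * rho(b^-1) = [[7, 2], [3, 1]]  ->  [[-11, -2], [-27, -5]]
... * rho(a^-1) = [[-5, 2], [-3, 1]]  ->  [[61, -24], [150, -59]]
... * rho(b^-1) = [[7, 2], [3, 1]]  ->  [[355, 98], [873, 241]]
... * rho(b^-1) = [[7, 2], [3, 1]]  ->  [[2779, 808], [6834, 1987]]
... * rho(a) = [[1, -2], [3, -5]]  ->  [[5203, -9598], [12795, -23603]]
... * rho(b) = [[1, -2], [-3, 7]]  ->  [[33997, -77592], [83604, -190811]]
... * rho(a) = [[1, -2], [3, -5]]  ->  [[-198779, 319966], [-488829, 786847]]
... * rho(b^-1) = [[7, 2], [3, 1]]  ->  [[-431555, -77592], [-1061262, -190811]]
tr = -431555 + -190811 = -622366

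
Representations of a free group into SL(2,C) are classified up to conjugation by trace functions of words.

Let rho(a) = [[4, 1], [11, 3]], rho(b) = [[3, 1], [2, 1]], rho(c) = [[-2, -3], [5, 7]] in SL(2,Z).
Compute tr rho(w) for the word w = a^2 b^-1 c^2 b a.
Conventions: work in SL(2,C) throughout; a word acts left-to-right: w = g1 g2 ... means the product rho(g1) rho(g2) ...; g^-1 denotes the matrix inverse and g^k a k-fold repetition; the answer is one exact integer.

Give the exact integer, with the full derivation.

rho(a) = [[4, 1], [11, 3]]
... * rho(a) = [[4, 1], [11, 3]]  ->  [[27, 7], [77, 20]]
... * rho(b^-1) = [[1, -1], [-2, 3]]  ->  [[13, -6], [37, -17]]
... * rho(c) = [[-2, -3], [5, 7]]  ->  [[-56, -81], [-159, -230]]
... * rho(c) = [[-2, -3], [5, 7]]  ->  [[-293, -399], [-832, -1133]]
... * rho(b) = [[3, 1], [2, 1]]  ->  [[-1677, -692], [-4762, -1965]]
... * rho(a) = [[4, 1], [11, 3]]  ->  [[-14320, -3753], [-40663, -10657]]
tr = -14320 + -10657 = -24977

-24977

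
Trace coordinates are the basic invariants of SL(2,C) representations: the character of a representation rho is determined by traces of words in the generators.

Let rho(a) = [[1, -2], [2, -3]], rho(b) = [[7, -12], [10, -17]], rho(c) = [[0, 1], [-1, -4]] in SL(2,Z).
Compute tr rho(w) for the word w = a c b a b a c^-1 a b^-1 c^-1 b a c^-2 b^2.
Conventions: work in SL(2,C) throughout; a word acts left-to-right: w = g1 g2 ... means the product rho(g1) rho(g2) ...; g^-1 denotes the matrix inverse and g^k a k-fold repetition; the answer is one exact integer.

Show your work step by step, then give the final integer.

13551684600

rho(a) = [[1, -2], [2, -3]]
... * rho(c) = [[0, 1], [-1, -4]]  ->  [[2, 9], [3, 14]]
... * rho(b) = [[7, -12], [10, -17]]  ->  [[104, -177], [161, -274]]
... * rho(a) = [[1, -2], [2, -3]]  ->  [[-250, 323], [-387, 500]]
... * rho(b) = [[7, -12], [10, -17]]  ->  [[1480, -2491], [2291, -3856]]
... * rho(a) = [[1, -2], [2, -3]]  ->  [[-3502, 4513], [-5421, 6986]]
... * rho(c^-1) = [[-4, -1], [1, 0]]  ->  [[18521, 3502], [28670, 5421]]
... * rho(a) = [[1, -2], [2, -3]]  ->  [[25525, -47548], [39512, -73603]]
... * rho(b^-1) = [[-17, 12], [-10, 7]]  ->  [[41555, -26536], [64326, -41077]]
... * rho(c^-1) = [[-4, -1], [1, 0]]  ->  [[-192756, -41555], [-298381, -64326]]
... * rho(b) = [[7, -12], [10, -17]]  ->  [[-1764842, 3019507], [-2731927, 4674114]]
... * rho(a) = [[1, -2], [2, -3]]  ->  [[4274172, -5528837], [6616301, -8558488]]
... * rho(c^-1) = [[-4, -1], [1, 0]]  ->  [[-22625525, -4274172], [-35023692, -6616301]]
... * rho(c^-1) = [[-4, -1], [1, 0]]  ->  [[86227928, 22625525], [133478467, 35023692]]
... * rho(b) = [[7, -12], [10, -17]]  ->  [[829850746, -1419369061], [1284586189, -2197144368]]
... * rho(b) = [[7, -12], [10, -17]]  ->  [[-8384735388, 14171065085], [-12979340357, 21936419988]]
tr = -8384735388 + 21936419988 = 13551684600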